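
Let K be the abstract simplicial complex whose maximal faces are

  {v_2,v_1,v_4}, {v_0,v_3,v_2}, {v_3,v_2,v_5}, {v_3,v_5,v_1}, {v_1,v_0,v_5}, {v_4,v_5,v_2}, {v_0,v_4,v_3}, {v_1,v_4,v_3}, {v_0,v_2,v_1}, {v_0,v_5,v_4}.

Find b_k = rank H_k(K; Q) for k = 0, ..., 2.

b_0 = 1, b_1 = 0, b_2 = 0.

We work with the vertex ordering v_0 < v_1 < v_2 < v_3 < v_4 < v_5. The simplices of K, each written with vertices in increasing order, are:

  0-simplices (6): [v_0], [v_1], [v_2], [v_3], [v_4], [v_5]
  1-simplices (15): (15 of them)
  2-simplices (10): [v_0,v_1,v_2], [v_0,v_1,v_5], [v_0,v_2,v_3], [v_0,v_3,v_4], [v_0,v_4,v_5], [v_1,v_2,v_4], [v_1,v_3,v_4], [v_1,v_3,v_5], [v_2,v_3,v_5], [v_2,v_4,v_5]

giving chain groups C_0 ≅ Z^6, C_1 ≅ Z^15, C_2 ≅ Z^10.

The boundary map ∂_1: C_1 → C_0 sends each edge [p,q] (with p < q) to q − p. For instance
  ∂[v_0,v_3] = [v_3] − [v_0].
The resulting 6×15 matrix has rank 5, and its Smith normal form has invariant factors (1,1,1,1,1).

The boundary map ∂_2: C_2 → C_1 sends each 2-simplex [p,q,r] to [q,r] − [p,r] + [p,q]. For instance
  ∂[v_0,v_3,v_4] = [v_3,v_4] − [v_0,v_4] + [v_0,v_3],
  ∂[v_0,v_4,v_5] = [v_4,v_5] − [v_0,v_5] + [v_0,v_4].
As a 15×10 matrix over Z this has rank 10, with invariant factors (1,1,1,1,1,1,1,1,1,2).

Reading off H_k = ker ∂_k / im ∂_{k+1}:

  H_0: rank C_0 − rank ∂_1 = 6 − 5 = 1, and the invariant factors of ∂_1 are all 1, so H_0 ≅ Z.
  H_1: rank ker ∂_1 − rank ∂_2 = (15 − 5) − 10 = 0, and ∂_2 has invariant factor 2 > 1, so H_1 ≅ Z/2.
  H_2: rank ker ∂_2 − rank ∂_3 = (10 − 10) − 0 = 0, and there is no ∂_3, so H_2 ≅ 0.

(K is a triangulation of the real projective plane RP^2.)

Hence the Betti numbers are b_0 = 1, b_1 = 0, b_2 = 0.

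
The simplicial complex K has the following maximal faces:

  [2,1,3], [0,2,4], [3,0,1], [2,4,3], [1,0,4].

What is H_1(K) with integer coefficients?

H_1 ≅ Z.

Take the total order 0 < 1 < 2 < 3 < 4 on the vertex set. Then K (dimension 2) consists of the simplices:

  0-simplices (5): [0], [1], [2], [3], [4]
  1-simplices (10): [0,1], [0,2], [0,3], [0,4], [1,2], [1,3], [1,4], [2,3], [2,4], [3,4]
  2-simplices (5): [0,1,3], [0,1,4], [0,2,4], [1,2,3], [2,3,4]

so the chain groups are C_0 ≅ Z^5, C_1 ≅ Z^10, C_2 ≅ Z^5.

The boundary map ∂_1: C_1 → C_0 is given by ∂[p,q] = [q] − [p]. For instance
  ∂[0,2] = [2] − [0].
As a 5×10 matrix over Z this has rank 4, with invariant factors (1,1,1,1).

The boundary map ∂_2: C_2 → C_1 sends each 2-simplex [p,q,r] to [q,r] − [p,r] + [p,q]. For instance
  ∂[0,1,4] = [1,4] − [0,4] + [0,1],
  ∂[0,2,4] = [2,4] − [0,4] + [0,2].
This gives a 10×5 integer matrix of rank 5; reducing to Smith normal form yields diagonal entries (1,1,1,1,1).

Computing H_k = (kernel of ∂_k) / (image of ∂_{k+1}):

  H_1: rank ker ∂_1 − rank ∂_2 = (10 − 4) − 5 = 1, and the invariant factors of ∂_2 are all 1, so H_1 ≅ Z.

(K is a triangulation of the Möbius band.)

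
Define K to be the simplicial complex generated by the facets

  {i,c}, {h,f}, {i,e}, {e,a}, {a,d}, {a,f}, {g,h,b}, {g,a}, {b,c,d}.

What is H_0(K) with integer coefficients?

H_0 ≅ Z.

K has 9 vertices, 13 edges, 2 triangles.
rank ∂_0 = 0, rank ∂_1 = 8 ⇒ b_0 = 9 − 0 − 8 = 1; all invariant factors of ∂_1 are 1 so no torsion. So H_0 ≅ Z.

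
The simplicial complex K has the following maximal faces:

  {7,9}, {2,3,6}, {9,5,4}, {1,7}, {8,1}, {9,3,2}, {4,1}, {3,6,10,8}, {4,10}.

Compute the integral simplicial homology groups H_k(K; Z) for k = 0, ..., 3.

H_0 = Z,  H_1 = Z^3,  H_2 = 0,  H_3 = 0.

Take the total order 1 < 2 < 3 < 4 < 5 < 6 < 7 < 8 < 9 < 10 on the vertex set. Then K (dimension 3) consists of the simplices:

  0-simplices (10): [1], [2], [3], [4], [5], [6], [7], [8], [9], [10]
  1-simplices (18): [1,4], [1,7], [1,8], [2,3], [2,6], [2,9], [3,6], [3,8], [3,9], [3,10], [4,5], [4,9], [4,10], [5,9], [6,8], [6,10], [7,9], [8,10]
  2-simplices (7): [2,3,6], [2,3,9], [3,6,8], [3,6,10], [3,8,10], [4,5,9], [6,8,10]
  3-simplices (1): [3,6,8,10]

Hence C_0 ≅ Z^10, C_1 ≅ Z^18, C_2 ≅ Z^7, C_3 ≅ Z^1.

The boundary map ∂_1: C_1 → C_0 is given by ∂[p,q] = [q] − [p]. For instance
  ∂[6,10] = [10] − [6].
The 10×18 boundary matrix has rank 9 and Smith normal form diag(1,1,1,1,1,1,1,1,1).

∂_2: C_2 → C_1 sends each 2-simplex [p,q,r] to [q,r] − [p,r] + [p,q]. For instance
  ∂[3,8,10] = [8,10] − [3,10] + [3,8],
  ∂[2,3,6] = [3,6] − [2,6] + [2,3].
The resulting 18×7 matrix has rank 6, and its Smith normal form has invariant factors (1,1,1,1,1,1).

∂_3: C_3 → C_2 sends each 3-simplex σ to the alternating sum Σ_i (−1)^i (σ with its i-th vertex removed). For instance
  ∂[3,6,8,10] = [6,8,10] − [3,8,10] + [3,6,10] − [3,6,8].
The resulting 7×1 matrix has rank 1, and its Smith normal form has invariant factors (1).

Reading off H_k = ker ∂_k / im ∂_{k+1}:

  H_0: rank C_0 − rank ∂_1 = 10 − 9 = 1, and the invariant factors of ∂_1 are all 1, so H_0 ≅ Z.
  H_1: rank ker ∂_1 − rank ∂_2 = (18 − 9) − 6 = 3, and the invariant factors of ∂_2 are all 1, so H_1 ≅ Z^3.
  H_2: rank ker ∂_2 − rank ∂_3 = (7 − 6) − 1 = 0, and the invariant factors of ∂_3 are all 1, so H_2 ≅ 0.
  H_3: rank ker ∂_3 − rank ∂_4 = (1 − 1) − 0 = 0, and there is no ∂_4, so H_3 ≅ 0.

As a check, the Euler characteristic is 10 − 18 + 7 − 1 = -2, which agrees with 1 − 3 + 0 − 0 = -2.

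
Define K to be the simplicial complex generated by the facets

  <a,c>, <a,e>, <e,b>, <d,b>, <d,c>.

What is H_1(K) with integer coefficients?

Fix the vertex order a < b < c < d < e and write every simplex with vertices in increasing order. Then dim K = 1 and the simplices of K are:

  0-simplices (5): a, b, c, d, e
  1-simplices (5): ac, ae, bd, be, cd

so the chain groups are C_0 ≅ Z^5, C_1 ≅ Z^5.

Boundary ∂_1: C_1 → C_0 sends each edge [p,q] (with p < q) to q − p.
The resulting 5×5 matrix has rank 4, and its Smith normal form has invariant factors (1,1,1,1).

Reading off H_k = ker ∂_k / im ∂_{k+1}:

  H_1: rank ker ∂_1 − rank ∂_2 = (5 − 4) − 0 = 1, and there is no ∂_2, so H_1 = Z.

(K is a triangulation of the circle S^1.)

H_1 = Z.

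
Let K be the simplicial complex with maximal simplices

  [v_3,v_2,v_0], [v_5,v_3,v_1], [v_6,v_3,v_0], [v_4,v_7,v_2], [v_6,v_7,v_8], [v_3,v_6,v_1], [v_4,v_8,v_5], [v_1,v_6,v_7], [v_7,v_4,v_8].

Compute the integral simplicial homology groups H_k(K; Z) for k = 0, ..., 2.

H_0 ≅ Z,  H_1 ≅ Z^2,  H_2 = 0.

Fix the vertex order v_0 < v_1 < v_2 < v_3 < v_4 < v_5 < v_6 < v_7 < v_8 and write every simplex with vertices in increasing order. Then dim K = 2 and the simplices of K are:

  0-simplices (9): [v_0], [v_1], [v_2], [v_3], [v_4], [v_5], [v_6], [v_7], [v_8]
  1-simplices (19): (19 of them)
  2-simplices (9): [v_0,v_2,v_3], [v_0,v_3,v_6], [v_1,v_3,v_5], [v_1,v_3,v_6], [v_1,v_6,v_7], [v_2,v_4,v_7], [v_4,v_5,v_8], [v_4,v_7,v_8], [v_6,v_7,v_8]

giving chain groups C_0 ≅ Z^9, C_1 ≅ Z^19, C_2 ≅ Z^9.

Boundary ∂_1: C_1 → C_0 is given by ∂[p,q] = [q] − [p]. For instance
  ∂[v_6,v_7] = [v_7] − [v_6].
This gives a 9×19 integer matrix of rank 8; reducing to Smith normal form yields diagonal entries (1,1,1,1,1,1,1,1).

Boundary ∂_2: C_2 → C_1 sends each 2-simplex [p,q,r] to [q,r] − [p,r] + [p,q]. For instance
  ∂[v_2,v_4,v_7] = [v_4,v_7] − [v_2,v_7] + [v_2,v_4],
  ∂[v_0,v_3,v_6] = [v_3,v_6] − [v_0,v_6] + [v_0,v_3].
This gives a 19×9 integer matrix of rank 9; reducing to Smith normal form yields diagonal entries (1,1,1,1,1,1,1,1,1).

Computing H_k = (kernel of ∂_k) / (image of ∂_{k+1}):

  H_0: rank C_0 − rank ∂_1 = 9 − 8 = 1, and the invariant factors of ∂_1 are all 1, so H_0 = Z.
  H_1: rank ker ∂_1 − rank ∂_2 = (19 − 8) − 9 = 2, and the invariant factors of ∂_2 are all 1, so H_1 = Z^2.
  H_2: rank ker ∂_2 − rank ∂_3 = (9 − 9) − 0 = 0, and there is no ∂_3, so H_2 = 0.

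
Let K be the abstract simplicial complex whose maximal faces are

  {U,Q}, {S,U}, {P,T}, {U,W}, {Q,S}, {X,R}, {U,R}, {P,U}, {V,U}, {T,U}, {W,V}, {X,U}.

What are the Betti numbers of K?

Take the total order P < Q < R < S < T < U < V < W < X on the vertex set. Then K (dimension 1) consists of the simplices:

  0-simplices (9): P, Q, R, S, T, U, V, W, X
  1-simplices (12): PT, PU, QS, QU, RU, RX, SU, TU, UV, UW, UX, VW

giving chain groups C_0 ≅ Z^9, C_1 ≅ Z^12.

The boundary map ∂_1: C_1 → C_0 maps an edge to its endpoints' difference, ∂[p,q] = q − p. For instance
  ∂PT = T − P.
The resulting 9×12 matrix has rank 8, and its Smith normal form has invariant factors (1,1,1,1,1,1,1,1).

From H_k ≅ ker(∂_k) / im(∂_{k+1}) we obtain:

  H_0: rank C_0 − rank ∂_1 = 9 − 8 = 1, and the invariant factors of ∂_1 are all 1, so H_0 ≅ Z.
  H_1: rank ker ∂_1 − rank ∂_2 = (12 − 8) − 0 = 4, and there is no ∂_2, so H_1 ≅ Z^4.

As a check, the Euler characteristic is 9 − 12 = -3, which agrees with 1 − 4 = -3.

Hence the Betti numbers are b_0 = 1, b_1 = 4.

b_0 = 1, b_1 = 4.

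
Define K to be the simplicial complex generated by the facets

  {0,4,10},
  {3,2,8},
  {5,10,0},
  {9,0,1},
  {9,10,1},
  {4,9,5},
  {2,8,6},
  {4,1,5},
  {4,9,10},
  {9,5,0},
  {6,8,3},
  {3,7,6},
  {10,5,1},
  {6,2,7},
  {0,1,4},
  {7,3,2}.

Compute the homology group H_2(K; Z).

Order the vertices as 0 < 1 < 2 < 3 < 4 < 5 < 6 < 7 < 8 < 9 < 10. Listing each simplex with vertices in this order, K has dimension 2 with simplices:

  0-simplices (11): [0], [1], [2], [3], [4], [5], [6], [7], [8], [9], [10]
  1-simplices (24): (24 of them)
  2-simplices (16): [0,1,4], [0,1,9], [0,4,10], [0,5,9], [0,5,10], [1,4,5], [1,5,10], [1,9,10], [2,3,7], [2,3,8], [2,6,7], [2,6,8], [3,6,7], [3,6,8], [4,5,9], [4,9,10]

so the chain groups are C_0 ≅ Z^11, C_1 ≅ Z^24, C_2 ≅ Z^16.

Boundary ∂_1: C_1 → C_0 sends each edge [p,q] (with p < q) to q − p. For instance
  ∂[1,10] = [10] − [1].
As a 11×24 matrix over Z this has rank 9, with invariant factors (1,1,1,1,1,1,1,1,1).

∂_2: C_2 → C_1 sends each 2-simplex [p,q,r] to [q,r] − [p,r] + [p,q]. For instance
  ∂[4,5,9] = [5,9] − [4,9] + [4,5],
  ∂[1,9,10] = [9,10] − [1,10] + [1,9].
The 24×16 boundary matrix has rank 15 and Smith normal form diag(1,1,1,1,1,1,1,1,1,1,1,1,1,1,2).

Now H_k = ker ∂_k / im ∂_{k+1}, so:

  H_2: rank ker ∂_2 − rank ∂_3 = (16 − 15) − 0 = 1, and there is no ∂_3, so H_2 = Z.

H_2 = Z.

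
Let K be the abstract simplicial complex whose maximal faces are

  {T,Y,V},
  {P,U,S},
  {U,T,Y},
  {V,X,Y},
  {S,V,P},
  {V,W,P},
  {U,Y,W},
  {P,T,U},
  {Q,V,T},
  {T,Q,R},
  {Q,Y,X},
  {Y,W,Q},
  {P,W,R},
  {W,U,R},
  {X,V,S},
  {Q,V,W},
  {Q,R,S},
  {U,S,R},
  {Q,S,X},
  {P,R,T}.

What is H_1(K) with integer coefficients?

Fix the vertex order P < Q < R < S < T < U < V < W < X < Y and write every simplex with vertices in increasing order. Then dim K = 2 and the simplices of K are:

  0-simplices (10): P, Q, R, S, T, U, V, W, X, Y
  1-simplices (30): PR, PS, PT, PU, PV, PW, QR, QS, QT, QV, QW, QX, QY, RS, RT, RU, RW, SU, SV, SX, TU, TV, TY, UW, UY, VW, VX, VY, WY, XY
  2-simplices (20): PRT, PRW, PSU, PSV, PTU, PVW, QRS, QRT, QSX, QTV, QVW, QWY, QXY, RSU, RUW, SVX, TUY, TVY, UWY, VXY

so the chain groups are C_0 ≅ Z^10, C_1 ≅ Z^30, C_2 ≅ Z^20.

The boundary map ∂_1: C_1 → C_0 is given by ∂[p,q] = [q] − [p].
This gives a 10×30 integer matrix of rank 9; reducing to Smith normal form yields diagonal entries (1,1,1,1,1,1,1,1,1).

Boundary ∂_2: C_2 → C_1 maps a triangle to the signed sum of its edges. For instance
  ∂RSU = SU − RU + RS,
  ∂QWY = WY − QY + QW.
This gives a 30×20 integer matrix of rank 20; reducing to Smith normal form yields diagonal entries (1,1,1,1,1,1,1,1,1,1,1,1,1,1,1,1,1,1,1,2).

Computing H_k = (kernel of ∂_k) / (image of ∂_{k+1}):

  H_1: rank ker ∂_1 − rank ∂_2 = (30 − 9) − 20 = 1, and ∂_2 has invariant factor 2 > 1, so H_1 = Z ⊕ Z/2.

H_1 ≅ Z ⊕ Z/2.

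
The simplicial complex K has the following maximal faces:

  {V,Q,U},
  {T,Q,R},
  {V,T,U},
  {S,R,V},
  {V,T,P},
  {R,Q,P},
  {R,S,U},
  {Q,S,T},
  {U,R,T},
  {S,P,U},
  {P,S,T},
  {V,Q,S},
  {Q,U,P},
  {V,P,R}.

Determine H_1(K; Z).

H_1 ≅ Z^2.

Take the total order P < Q < R < S < T < U < V on the vertex set. Then K (dimension 2) consists of the simplices:

  0-simplices (7): P, Q, R, S, T, U, V
  1-simplices (21): PQ, PR, PS, PT, PU, PV, QR, QS, QT, QU, QV, RS, RT, RU, RV, ST, SU, SV, TU, TV, UV
  2-simplices (14): PQR, PQU, PRV, PST, PSU, PTV, QRT, QST, QSV, QUV, RSU, RSV, RTU, TUV

giving chain groups C_0 ≅ Z^7, C_1 ≅ Z^21, C_2 ≅ Z^14.

The boundary map ∂_1: C_1 → C_0 maps an edge to its endpoints' difference, ∂[p,q] = q − p.
As a 7×21 matrix over Z this has rank 6, with invariant factors (1,1,1,1,1,1).

Boundary ∂_2: C_2 → C_1 sends each 2-simplex [p,q,r] to [q,r] − [p,r] + [p,q]. For instance
  ∂TUV = UV − TV + TU,
  ∂RTU = TU − RU + RT.
The resulting 21×14 matrix has rank 13, and its Smith normal form has invariant factors (1,1,1,1,1,1,1,1,1,1,1,1,1).

Reading off H_k = ker ∂_k / im ∂_{k+1}:

  H_1: rank ker ∂_1 − rank ∂_2 = (21 − 6) − 13 = 2, and the invariant factors of ∂_2 are all 1, so H_1 ≅ Z^2.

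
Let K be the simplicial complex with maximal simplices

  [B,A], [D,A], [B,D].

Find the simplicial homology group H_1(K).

H_1 ≅ Z.

K has 3 vertices, 3 edges.
rank ∂_1 = 2, rank ∂_2 = 0 ⇒ b_1 = 3 − 2 − 0 = 1. So H_1 = Z.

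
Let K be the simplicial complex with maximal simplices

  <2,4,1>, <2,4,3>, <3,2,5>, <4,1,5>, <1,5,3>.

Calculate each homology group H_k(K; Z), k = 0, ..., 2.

K has 5 vertices, 10 edges, 5 triangles.
rank ∂_0 = 0, rank ∂_1 = 4 ⇒ b_0 = 5 − 0 − 4 = 1; all invariant factors of ∂_1 are 1 so no torsion. So H_0 = Z.
rank ∂_1 = 4, rank ∂_2 = 5 ⇒ b_1 = 10 − 4 − 5 = 1; all invariant factors of ∂_2 are 1 so no torsion. So H_1 = Z.
rank ∂_2 = 5, rank ∂_3 = 0 ⇒ b_2 = 5 − 5 − 0 = 0. So H_2 = 0.

H_0 ≅ Z,  H_1 ≅ Z,  H_2 = 0.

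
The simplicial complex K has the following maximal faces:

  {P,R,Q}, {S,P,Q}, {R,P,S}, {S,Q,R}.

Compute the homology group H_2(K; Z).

H_2 = Z.

Fix the vertex order P < Q < R < S and write every simplex with vertices in increasing order. Then dim K = 2 and the simplices of K are:

  0-simplices (4): P, Q, R, S
  1-simplices (6): PQ, PR, PS, QR, QS, RS
  2-simplices (4): PQR, PQS, PRS, QRS

so the chain groups are C_0 ≅ Z^4, C_1 ≅ Z^6, C_2 ≅ Z^4.

The boundary map ∂_1: C_1 → C_0 is given by ∂[p,q] = [q] − [p].
This gives a 4×6 integer matrix of rank 3; reducing to Smith normal form yields diagonal entries (1,1,1).

∂_2: C_2 → C_1 acts by ∂[p,q,r] = [q,r] − [p,r] + [p,q]. For instance
  ∂PRS = RS − PS + PR,
  ∂PQS = QS − PS + PQ.
This gives a 6×4 integer matrix of rank 3; reducing to Smith normal form yields diagonal entries (1,1,1).

Reading off H_k = ker ∂_k / im ∂_{k+1}:

  H_2: rank ker ∂_2 − rank ∂_3 = (4 − 3) − 0 = 1, and there is no ∂_3, so H_2 ≅ Z.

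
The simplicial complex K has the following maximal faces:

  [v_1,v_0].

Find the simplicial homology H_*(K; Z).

Order the vertices as v_0 < v_1. Listing each simplex with vertices in this order, K has dimension 1 with simplices:

  0-simplices (2): [v_0], [v_1]
  1-simplices (1): [v_0,v_1]

so the chain groups are C_0 ≅ Z^2, C_1 ≅ Z^1.

∂_1: C_1 → C_0 maps an edge to its endpoints' difference, ∂[p,q] = q − p. For instance
  ∂[v_0,v_1] = [v_1] − [v_0].
The 2×1 boundary matrix has rank 1 and Smith normal form diag(1).

Reading off H_k = ker ∂_k / im ∂_{k+1}:

  H_0: rank C_0 − rank ∂_1 = 2 − 1 = 1, and the invariant factors of ∂_1 are all 1, so H_0 ≅ Z.
  H_1: rank ker ∂_1 − rank ∂_2 = (1 − 1) − 0 = 0, and there is no ∂_2, so H_1 ≅ 0.

As a check, the Euler characteristic is 2 − 1 = 1, which agrees with 1 − 0 = 1.
(K is a triangulation of the 1-simplex.)

H_0 = Z,  H_1 = 0.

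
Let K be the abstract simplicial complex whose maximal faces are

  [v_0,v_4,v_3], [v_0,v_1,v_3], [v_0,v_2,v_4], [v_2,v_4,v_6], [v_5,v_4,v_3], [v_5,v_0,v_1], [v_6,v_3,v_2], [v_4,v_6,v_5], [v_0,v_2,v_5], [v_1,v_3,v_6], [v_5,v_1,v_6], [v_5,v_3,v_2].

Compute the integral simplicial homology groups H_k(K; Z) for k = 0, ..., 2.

H_0 = Z,  H_1 = Z/2,  H_2 = 0.

Take the total order v_0 < v_1 < v_2 < v_3 < v_4 < v_5 < v_6 on the vertex set. Then K (dimension 2) consists of the simplices:

  0-simplices (7): [v_0], [v_1], [v_2], [v_3], [v_4], [v_5], [v_6]
  1-simplices (18): (18 of them)
  2-simplices (12): (12 of them)

Hence C_0 ≅ Z^7, C_1 ≅ Z^18, C_2 ≅ Z^12.

The boundary map ∂_1: C_1 → C_0 is given by ∂[p,q] = [q] − [p]. For instance
  ∂[v_2,v_5] = [v_5] − [v_2].
The resulting 7×18 matrix has rank 6, and its Smith normal form has invariant factors (1,1,1,1,1,1).

∂_2: C_2 → C_1 maps a triangle to the signed sum of its edges. For instance
  ∂[v_3,v_4,v_5] = [v_4,v_5] − [v_3,v_5] + [v_3,v_4],
  ∂[v_2,v_3,v_5] = [v_3,v_5] − [v_2,v_5] + [v_2,v_3].
This gives a 18×12 integer matrix of rank 12; reducing to Smith normal form yields diagonal entries (1,1,1,1,1,1,1,1,1,1,1,2).

Reading off H_k = ker ∂_k / im ∂_{k+1}:

  H_0: rank C_0 − rank ∂_1 = 7 − 6 = 1, and the invariant factors of ∂_1 are all 1, so H_0 = Z.
  H_1: rank ker ∂_1 − rank ∂_2 = (18 − 6) − 12 = 0, and ∂_2 has invariant factor 2 > 1, so H_1 = Z/2.
  H_2: rank ker ∂_2 − rank ∂_3 = (12 − 12) − 0 = 0, and there is no ∂_3, so H_2 = 0.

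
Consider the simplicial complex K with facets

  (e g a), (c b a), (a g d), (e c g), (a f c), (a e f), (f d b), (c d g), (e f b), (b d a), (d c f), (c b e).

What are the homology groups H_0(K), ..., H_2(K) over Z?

We work with the vertex ordering a < b < c < d < e < f < g. The simplices of K, each written with vertices in increasing order, are:

  0-simplices (7): a, b, c, d, e, f, g
  1-simplices (18): ab, ac, ad, ae, af, ag, bc, bd, be, bf, cd, ce, cf, cg, df, dg, ef, eg
  2-simplices (12): abc, abd, acf, adg, aef, aeg, bce, bdf, bef, cdf, cdg, ceg

Hence C_0 ≅ Z^7, C_1 ≅ Z^18, C_2 ≅ Z^12.

The boundary map ∂_1: C_1 → C_0 is given by ∂[p,q] = [q] − [p].
This gives a 7×18 integer matrix of rank 6; reducing to Smith normal form yields diagonal entries (1,1,1,1,1,1).

∂_2: C_2 → C_1 acts by ∂[p,q,r] = [q,r] − [p,r] + [p,q]. For instance
  ∂acf = cf − af + ac,
  ∂bdf = df − bf + bd.
The 18×12 boundary matrix has rank 12 and Smith normal form diag(1,1,1,1,1,1,1,1,1,1,1,2).

Now H_k = ker ∂_k / im ∂_{k+1}, so:

  H_0: rank C_0 − rank ∂_1 = 7 − 6 = 1, and the invariant factors of ∂_1 are all 1, so H_0 = Z.
  H_1: rank ker ∂_1 − rank ∂_2 = (18 − 6) − 12 = 0, and ∂_2 has invariant factor 2 > 1, so H_1 = Z/2.
  H_2: rank ker ∂_2 − rank ∂_3 = (12 − 12) − 0 = 0, and there is no ∂_3, so H_2 = 0.

H_0 ≅ Z,  H_1 ≅ Z/2,  H_2 = 0.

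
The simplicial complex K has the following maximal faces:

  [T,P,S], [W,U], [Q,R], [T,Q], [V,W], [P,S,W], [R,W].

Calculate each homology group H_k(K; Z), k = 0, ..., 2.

We work with the vertex ordering P < Q < R < S < T < U < V < W. The simplices of K, each written with vertices in increasing order, are:

  0-simplices (8): P, Q, R, S, T, U, V, W
  1-simplices (10): PS, PT, PW, QR, QT, RW, ST, SW, UW, VW
  2-simplices (2): PST, PSW

so the chain groups are C_0 ≅ Z^8, C_1 ≅ Z^10, C_2 ≅ Z^2.

∂_1: C_1 → C_0 is given by ∂[p,q] = [q] − [p].
This gives a 8×10 integer matrix of rank 7; reducing to Smith normal form yields diagonal entries (1,1,1,1,1,1,1).

∂_2: C_2 → C_1 maps a triangle to the signed sum of its edges. For instance
  ∂PST = ST − PT + PS,
  ∂PSW = SW − PW + PS.
The resulting 10×2 matrix has rank 2, and its Smith normal form has invariant factors (1,1).

Now H_k = ker ∂_k / im ∂_{k+1}, so:

  H_0: rank C_0 − rank ∂_1 = 8 − 7 = 1, and the invariant factors of ∂_1 are all 1, so H_0 ≅ Z.
  H_1: rank ker ∂_1 − rank ∂_2 = (10 − 7) − 2 = 1, and the invariant factors of ∂_2 are all 1, so H_1 ≅ Z.
  H_2: rank ker ∂_2 − rank ∂_3 = (2 − 2) − 0 = 0, and there is no ∂_3, so H_2 ≅ 0.

As a check, the Euler characteristic is 8 − 10 + 2 = 0, which agrees with 1 − 1 + 0 = 0.

H_0 = Z,  H_1 = Z,  H_2 = 0.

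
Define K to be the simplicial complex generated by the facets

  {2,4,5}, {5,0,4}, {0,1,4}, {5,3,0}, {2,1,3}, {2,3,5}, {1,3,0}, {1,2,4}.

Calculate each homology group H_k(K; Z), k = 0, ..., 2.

H_0 ≅ Z,  H_1 = 0,  H_2 ≅ Z.

Order the vertices as 0 < 1 < 2 < 3 < 4 < 5. Listing each simplex with vertices in this order, K has dimension 2 with simplices:

  0-simplices (6): [0], [1], [2], [3], [4], [5]
  1-simplices (12): [0,1], [0,3], [0,4], [0,5], [1,2], [1,3], [1,4], [2,3], [2,4], [2,5], [3,5], [4,5]
  2-simplices (8): [0,1,3], [0,1,4], [0,3,5], [0,4,5], [1,2,3], [1,2,4], [2,3,5], [2,4,5]

giving chain groups C_0 ≅ Z^6, C_1 ≅ Z^12, C_2 ≅ Z^8.

The boundary map ∂_1: C_1 → C_0 sends each edge [p,q] (with p < q) to q − p. For instance
  ∂[2,3] = [3] − [2].
The 6×12 boundary matrix has rank 5 and Smith normal form diag(1,1,1,1,1).

Boundary ∂_2: C_2 → C_1 acts by ∂[p,q,r] = [q,r] − [p,r] + [p,q]. For instance
  ∂[0,1,4] = [1,4] − [0,4] + [0,1],
  ∂[2,4,5] = [4,5] − [2,5] + [2,4].
The resulting 12×8 matrix has rank 7, and its Smith normal form has invariant factors (1,1,1,1,1,1,1).

From H_k ≅ ker(∂_k) / im(∂_{k+1}) we obtain:

  H_0: rank C_0 − rank ∂_1 = 6 − 5 = 1, and the invariant factors of ∂_1 are all 1, so H_0 = Z.
  H_1: rank ker ∂_1 − rank ∂_2 = (12 − 5) − 7 = 0, and the invariant factors of ∂_2 are all 1, so H_1 = 0.
  H_2: rank ker ∂_2 − rank ∂_3 = (8 − 7) − 0 = 1, and there is no ∂_3, so H_2 = Z.

As a check, the Euler characteristic is 6 − 12 + 8 = 2, which agrees with 1 − 0 + 1 = 2.
(K is a triangulation of the 2-sphere S^2.)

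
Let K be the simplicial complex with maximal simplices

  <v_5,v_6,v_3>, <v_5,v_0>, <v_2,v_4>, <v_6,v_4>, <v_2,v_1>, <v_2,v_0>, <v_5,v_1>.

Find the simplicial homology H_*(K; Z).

H_0 ≅ Z,  H_1 ≅ Z^2,  H_2 = 0.

We work with the vertex ordering v_0 < v_1 < v_2 < v_3 < v_4 < v_5 < v_6. The simplices of K, each written with vertices in increasing order, are:

  0-simplices (7): [v_0], [v_1], [v_2], [v_3], [v_4], [v_5], [v_6]
  1-simplices (9): [v_0,v_2], [v_0,v_5], [v_1,v_2], [v_1,v_5], [v_2,v_4], [v_3,v_5], [v_3,v_6], [v_4,v_6], [v_5,v_6]
  2-simplices (1): [v_3,v_5,v_6]

giving chain groups C_0 ≅ Z^7, C_1 ≅ Z^9, C_2 ≅ Z^1.

Boundary ∂_1: C_1 → C_0 maps an edge to its endpoints' difference, ∂[p,q] = q − p. For instance
  ∂[v_5,v_6] = [v_6] − [v_5].
This gives a 7×9 integer matrix of rank 6; reducing to Smith normal form yields diagonal entries (1,1,1,1,1,1).

Boundary ∂_2: C_2 → C_1 sends each 2-simplex [p,q,r] to [q,r] − [p,r] + [p,q]. For instance
  ∂[v_3,v_5,v_6] = [v_5,v_6] − [v_3,v_6] + [v_3,v_5].
The 9×1 boundary matrix has rank 1 and Smith normal form diag(1).

Now H_k = ker ∂_k / im ∂_{k+1}, so:

  H_0: rank C_0 − rank ∂_1 = 7 − 6 = 1, and the invariant factors of ∂_1 are all 1, so H_0 = Z.
  H_1: rank ker ∂_1 − rank ∂_2 = (9 − 6) − 1 = 2, and the invariant factors of ∂_2 are all 1, so H_1 = Z^2.
  H_2: rank ker ∂_2 − rank ∂_3 = (1 − 1) − 0 = 0, and there is no ∂_3, so H_2 = 0.

As a check, the Euler characteristic is 7 − 9 + 1 = -1, which agrees with 1 − 2 + 0 = -1.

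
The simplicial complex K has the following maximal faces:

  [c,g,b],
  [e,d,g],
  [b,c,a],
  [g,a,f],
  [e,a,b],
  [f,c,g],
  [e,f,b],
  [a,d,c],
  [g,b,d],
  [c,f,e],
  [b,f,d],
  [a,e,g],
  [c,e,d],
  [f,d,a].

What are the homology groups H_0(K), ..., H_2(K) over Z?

H_0 = Z,  H_1 = Z^2,  H_2 = Z.

Order the vertices as a < b < c < d < e < f < g. Listing each simplex with vertices in this order, K has dimension 2 with simplices:

  0-simplices (7): a, b, c, d, e, f, g
  1-simplices (21): ab, ac, ad, ae, af, ag, bc, bd, be, bf, bg, cd, ce, cf, cg, de, df, dg, ef, eg, fg
  2-simplices (14): abc, abe, acd, adf, aeg, afg, bcg, bdf, bdg, bef, cde, cef, cfg, deg

giving chain groups C_0 ≅ Z^7, C_1 ≅ Z^21, C_2 ≅ Z^14.

Boundary ∂_1: C_1 → C_0 is given by ∂[p,q] = [q] − [p]. For instance
  ∂bg = g − b.
The resulting 7×21 matrix has rank 6, and its Smith normal form has invariant factors (1,1,1,1,1,1).

The boundary map ∂_2: C_2 → C_1 sends each 2-simplex [p,q,r] to [q,r] − [p,r] + [p,q]. For instance
  ∂cef = ef − cf + ce,
  ∂deg = eg − dg + de.
This gives a 21×14 integer matrix of rank 13; reducing to Smith normal form yields diagonal entries (1,1,1,1,1,1,1,1,1,1,1,1,1).

From H_k ≅ ker(∂_k) / im(∂_{k+1}) we obtain:

  H_0: rank C_0 − rank ∂_1 = 7 − 6 = 1, and the invariant factors of ∂_1 are all 1, so H_0 = Z.
  H_1: rank ker ∂_1 − rank ∂_2 = (21 − 6) − 13 = 2, and the invariant factors of ∂_2 are all 1, so H_1 = Z^2.
  H_2: rank ker ∂_2 − rank ∂_3 = (14 − 13) − 0 = 1, and there is no ∂_3, so H_2 = Z.

As a check, the Euler characteristic is 7 − 21 + 14 = 0, which agrees with 1 − 2 + 1 = 0.
(K is a triangulation of the torus T^2.)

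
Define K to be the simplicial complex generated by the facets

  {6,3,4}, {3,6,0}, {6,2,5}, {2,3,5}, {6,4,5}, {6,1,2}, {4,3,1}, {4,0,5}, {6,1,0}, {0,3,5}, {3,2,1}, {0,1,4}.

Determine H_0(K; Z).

H_0 ≅ Z.

We work with the vertex ordering 0 < 1 < 2 < 3 < 4 < 5 < 6. The simplices of K, each written with vertices in increasing order, are:

  0-simplices (7): [0], [1], [2], [3], [4], [5], [6]
  1-simplices (18): [0,1], [0,3], [0,4], [0,5], [0,6], [1,2], [1,3], [1,4], [1,6], [2,3], [2,5], [2,6], [3,4], [3,5], [3,6], [4,5], [4,6], [5,6]
  2-simplices (12): [0,1,4], [0,1,6], [0,3,5], [0,3,6], [0,4,5], [1,2,3], [1,2,6], [1,3,4], [2,3,5], [2,5,6], [3,4,6], [4,5,6]

Hence C_0 ≅ Z^7, C_1 ≅ Z^18, C_2 ≅ Z^12.

The boundary map ∂_1: C_1 → C_0 is given by ∂[p,q] = [q] − [p]. For instance
  ∂[1,3] = [3] − [1].
As a 7×18 matrix over Z this has rank 6, with invariant factors (1,1,1,1,1,1).

∂_2: C_2 → C_1 acts by ∂[p,q,r] = [q,r] − [p,r] + [p,q]. For instance
  ∂[2,3,5] = [3,5] − [2,5] + [2,3],
  ∂[0,3,6] = [3,6] − [0,6] + [0,3].
As a 18×12 matrix over Z this has rank 12, with invariant factors (1,1,1,1,1,1,1,1,1,1,1,2).

Computing H_k = (kernel of ∂_k) / (image of ∂_{k+1}):

  H_0: rank C_0 − rank ∂_1 = 7 − 6 = 1, and the invariant factors of ∂_1 are all 1, so H_0 ≅ Z.

(K is a triangulation of the real projective plane RP^2.)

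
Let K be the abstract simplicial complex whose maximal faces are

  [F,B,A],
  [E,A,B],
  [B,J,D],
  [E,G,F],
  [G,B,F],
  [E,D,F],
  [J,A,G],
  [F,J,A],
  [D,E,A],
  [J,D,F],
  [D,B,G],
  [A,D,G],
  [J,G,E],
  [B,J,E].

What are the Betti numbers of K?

We work with the vertex ordering A < B < D < E < F < G < J. The simplices of K, each written with vertices in increasing order, are:

  0-simplices (7): A, B, D, E, F, G, J
  1-simplices (21): AB, AD, AE, AF, AG, AJ, BD, BE, BF, BG, BJ, DE, DF, DG, DJ, EF, EG, EJ, FG, FJ, GJ
  2-simplices (14): ABE, ABF, ADE, ADG, AFJ, AGJ, BDG, BDJ, BEJ, BFG, DEF, DFJ, EFG, EGJ

giving chain groups C_0 ≅ Z^7, C_1 ≅ Z^21, C_2 ≅ Z^14.

Boundary ∂_1: C_1 → C_0 is given by ∂[p,q] = [q] − [p]. For instance
  ∂DF = F − D.
As a 7×21 matrix over Z this has rank 6, with invariant factors (1,1,1,1,1,1).

Boundary ∂_2: C_2 → C_1 maps a triangle to the signed sum of its edges. For instance
  ∂DFJ = FJ − DJ + DF,
  ∂AFJ = FJ − AJ + AF.
The resulting 21×14 matrix has rank 13, and its Smith normal form has invariant factors (1,1,1,1,1,1,1,1,1,1,1,1,1).

From H_k ≅ ker(∂_k) / im(∂_{k+1}) we obtain:

  H_0: rank C_0 − rank ∂_1 = 7 − 6 = 1, and the invariant factors of ∂_1 are all 1, so H_0 = Z.
  H_1: rank ker ∂_1 − rank ∂_2 = (21 − 6) − 13 = 2, and the invariant factors of ∂_2 are all 1, so H_1 = Z^2.
  H_2: rank ker ∂_2 − rank ∂_3 = (14 − 13) − 0 = 1, and there is no ∂_3, so H_2 = Z.

(K is a triangulation of the torus T^2.)

Hence the Betti numbers are b_0 = 1, b_1 = 2, b_2 = 1.

b_0 = 1, b_1 = 2, b_2 = 1.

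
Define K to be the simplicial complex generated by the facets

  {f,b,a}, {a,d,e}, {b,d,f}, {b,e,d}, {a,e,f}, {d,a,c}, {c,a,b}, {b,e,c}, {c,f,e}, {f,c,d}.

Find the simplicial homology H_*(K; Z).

Fix the vertex order a < b < c < d < e < f and write every simplex with vertices in increasing order. Then dim K = 2 and the simplices of K are:

  0-simplices (6): a, b, c, d, e, f
  1-simplices (15): ab, ac, ad, ae, af, bc, bd, be, bf, cd, ce, cf, de, df, ef
  2-simplices (10): abc, abf, acd, ade, aef, bce, bde, bdf, cdf, cef

giving chain groups C_0 ≅ Z^6, C_1 ≅ Z^15, C_2 ≅ Z^10.

Boundary ∂_1: C_1 → C_0 sends each edge [p,q] (with p < q) to q − p. For instance
  ∂cd = d − c.
As a 6×15 matrix over Z this has rank 5, with invariant factors (1,1,1,1,1).

Boundary ∂_2: C_2 → C_1 maps a triangle to the signed sum of its edges. For instance
  ∂abc = bc − ac + ab,
  ∂aef = ef − af + ae.
The resulting 15×10 matrix has rank 10, and its Smith normal form has invariant factors (1,1,1,1,1,1,1,1,1,2).

From H_k ≅ ker(∂_k) / im(∂_{k+1}) we obtain:

  H_0: rank C_0 − rank ∂_1 = 6 − 5 = 1, and the invariant factors of ∂_1 are all 1, so H_0 = Z.
  H_1: rank ker ∂_1 − rank ∂_2 = (15 − 5) − 10 = 0, and ∂_2 has invariant factor 2 > 1, so H_1 = Z/2.
  H_2: rank ker ∂_2 − rank ∂_3 = (10 − 10) − 0 = 0, and there is no ∂_3, so H_2 = 0.

H_0 ≅ Z,  H_1 ≅ Z/2,  H_2 = 0.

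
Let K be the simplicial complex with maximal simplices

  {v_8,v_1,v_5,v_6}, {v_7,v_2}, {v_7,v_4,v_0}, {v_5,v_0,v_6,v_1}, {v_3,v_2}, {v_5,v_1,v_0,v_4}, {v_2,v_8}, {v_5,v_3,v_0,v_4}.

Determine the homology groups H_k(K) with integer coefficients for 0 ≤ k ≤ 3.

Fix the vertex order v_0 < v_1 < v_2 < v_3 < v_4 < v_5 < v_6 < v_7 < v_8 and write every simplex with vertices in increasing order. Then dim K = 3 and the simplices of K are:

  0-simplices (9): [v_0], [v_1], [v_2], [v_3], [v_4], [v_5], [v_6], [v_7], [v_8]
  1-simplices (20): (20 of them)
  2-simplices (14): (14 of them)
  3-simplices (4): [v_0,v_1,v_4,v_5], [v_0,v_1,v_5,v_6], [v_0,v_3,v_4,v_5], [v_1,v_5,v_6,v_8]

so the chain groups are C_0 ≅ Z^9, C_1 ≅ Z^20, C_2 ≅ Z^14, C_3 ≅ Z^4.

The boundary map ∂_1: C_1 → C_0 is given by ∂[p,q] = [q] − [p]. For instance
  ∂[v_0,v_7] = [v_7] − [v_0].
The resulting 9×20 matrix has rank 8, and its Smith normal form has invariant factors (1,1,1,1,1,1,1,1).

∂_2: C_2 → C_1 sends each 2-simplex [p,q,r] to [q,r] − [p,r] + [p,q]. For instance
  ∂[v_1,v_5,v_6] = [v_5,v_6] − [v_1,v_6] + [v_1,v_5],
  ∂[v_0,v_4,v_5] = [v_4,v_5] − [v_0,v_5] + [v_0,v_4].
The 20×14 boundary matrix has rank 10 and Smith normal form diag(1,1,1,1,1,1,1,1,1,1).

The boundary map ∂_3: C_3 → C_2 sends each 3-simplex σ to the alternating sum Σ_i (−1)^i (σ with its i-th vertex removed). For instance
  ∂[v_0,v_1,v_4,v_5] = [v_1,v_4,v_5] − [v_0,v_4,v_5] + [v_0,v_1,v_5] − [v_0,v_1,v_4],
  ∂[v_0,v_1,v_5,v_6] = [v_1,v_5,v_6] − [v_0,v_5,v_6] + [v_0,v_1,v_6] − [v_0,v_1,v_5].
The resulting 14×4 matrix has rank 4, and its Smith normal form has invariant factors (1,1,1,1).

Computing H_k = (kernel of ∂_k) / (image of ∂_{k+1}):

  H_0: rank C_0 − rank ∂_1 = 9 − 8 = 1, and the invariant factors of ∂_1 are all 1, so H_0 ≅ Z.
  H_1: rank ker ∂_1 − rank ∂_2 = (20 − 8) − 10 = 2, and the invariant factors of ∂_2 are all 1, so H_1 ≅ Z^2.
  H_2: rank ker ∂_2 − rank ∂_3 = (14 − 10) − 4 = 0, and the invariant factors of ∂_3 are all 1, so H_2 ≅ 0.
  H_3: rank ker ∂_3 − rank ∂_4 = (4 − 4) − 0 = 0, and there is no ∂_4, so H_3 ≅ 0.

H_0 ≅ Z,  H_1 ≅ Z^2,  H_2 = 0,  H_3 = 0.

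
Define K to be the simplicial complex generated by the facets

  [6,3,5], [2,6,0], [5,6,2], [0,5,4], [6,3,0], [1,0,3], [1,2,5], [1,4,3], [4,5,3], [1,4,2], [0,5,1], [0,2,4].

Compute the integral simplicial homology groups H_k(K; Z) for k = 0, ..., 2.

H_0 = Z,  H_1 = Z/2Z,  H_2 = 0.

Take the total order 0 < 1 < 2 < 3 < 4 < 5 < 6 on the vertex set. Then K (dimension 2) consists of the simplices:

  0-simplices (7): [0], [1], [2], [3], [4], [5], [6]
  1-simplices (18): [0,1], [0,2], [0,3], [0,4], [0,5], [0,6], [1,2], [1,3], [1,4], [1,5], [2,4], [2,5], [2,6], [3,4], [3,5], [3,6], [4,5], [5,6]
  2-simplices (12): [0,1,3], [0,1,5], [0,2,4], [0,2,6], [0,3,6], [0,4,5], [1,2,4], [1,2,5], [1,3,4], [2,5,6], [3,4,5], [3,5,6]

so the chain groups are C_0 ≅ Z^7, C_1 ≅ Z^18, C_2 ≅ Z^12.

Boundary ∂_1: C_1 → C_0 maps an edge to its endpoints' difference, ∂[p,q] = q − p. For instance
  ∂[1,2] = [2] − [1].
The resulting 7×18 matrix has rank 6, and its Smith normal form has invariant factors (1,1,1,1,1,1).

Boundary ∂_2: C_2 → C_1 acts by ∂[p,q,r] = [q,r] − [p,r] + [p,q]. For instance
  ∂[0,3,6] = [3,6] − [0,6] + [0,3],
  ∂[0,1,5] = [1,5] − [0,5] + [0,1].
This gives a 18×12 integer matrix of rank 12; reducing to Smith normal form yields diagonal entries (1,1,1,1,1,1,1,1,1,1,1,2).

Computing H_k = (kernel of ∂_k) / (image of ∂_{k+1}):

  H_0: rank C_0 − rank ∂_1 = 7 − 6 = 1, and the invariant factors of ∂_1 are all 1, so H_0 ≅ Z.
  H_1: rank ker ∂_1 − rank ∂_2 = (18 − 6) − 12 = 0, and ∂_2 has invariant factor 2 > 1, so H_1 ≅ Z/2Z.
  H_2: rank ker ∂_2 − rank ∂_3 = (12 − 12) − 0 = 0, and there is no ∂_3, so H_2 ≅ 0.

(K is a triangulation of the real projective plane RP^2.)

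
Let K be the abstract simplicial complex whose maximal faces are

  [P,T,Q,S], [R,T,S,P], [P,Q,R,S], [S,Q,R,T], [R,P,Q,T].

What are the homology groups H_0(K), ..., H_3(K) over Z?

H_0 ≅ Z,  H_1 = 0,  H_2 = 0,  H_3 ≅ Z.

Fix the vertex order P < Q < R < S < T and write every simplex with vertices in increasing order. Then dim K = 3 and the simplices of K are:

  0-simplices (5): P, Q, R, S, T
  1-simplices (10): PQ, PR, PS, PT, QR, QS, QT, RS, RT, ST
  2-simplices (10): PQR, PQS, PQT, PRS, PRT, PST, QRS, QRT, QST, RST
  3-simplices (5): PQRS, PQRT, PQST, PRST, QRST

so the chain groups are C_0 ≅ Z^5, C_1 ≅ Z^10, C_2 ≅ Z^10, C_3 ≅ Z^5.

∂_1: C_1 → C_0 sends each edge [p,q] (with p < q) to q − p. For instance
  ∂PS = S − P.
This gives a 5×10 integer matrix of rank 4; reducing to Smith normal form yields diagonal entries (1,1,1,1).

The boundary map ∂_2: C_2 → C_1 sends each 2-simplex [p,q,r] to [q,r] − [p,r] + [p,q]. For instance
  ∂PST = ST − PT + PS,
  ∂PQR = QR − PR + PQ.
The 10×10 boundary matrix has rank 6 and Smith normal form diag(1,1,1,1,1,1).

Boundary ∂_3: C_3 → C_2 sends each 3-simplex σ to the alternating sum Σ_i (−1)^i (σ with its i-th vertex removed). For instance
  ∂PQRT = QRT − PRT + PQT − PQR,
  ∂PRST = RST − PST + PRT − PRS.
The 10×5 boundary matrix has rank 4 and Smith normal form diag(1,1,1,1).

Reading off H_k = ker ∂_k / im ∂_{k+1}:

  H_0: rank C_0 − rank ∂_1 = 5 − 4 = 1, and the invariant factors of ∂_1 are all 1, so H_0 ≅ Z.
  H_1: rank ker ∂_1 − rank ∂_2 = (10 − 4) − 6 = 0, and the invariant factors of ∂_2 are all 1, so H_1 ≅ 0.
  H_2: rank ker ∂_2 − rank ∂_3 = (10 − 6) − 4 = 0, and the invariant factors of ∂_3 are all 1, so H_2 ≅ 0.
  H_3: rank ker ∂_3 − rank ∂_4 = (5 − 4) − 0 = 1, and there is no ∂_4, so H_3 ≅ Z.

(K is a triangulation of the 3-sphere S^3.)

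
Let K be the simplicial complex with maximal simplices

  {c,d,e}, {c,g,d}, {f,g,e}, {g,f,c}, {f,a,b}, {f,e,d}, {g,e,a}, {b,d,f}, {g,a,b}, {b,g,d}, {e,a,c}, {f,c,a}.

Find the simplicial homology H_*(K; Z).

Fix the vertex order a < b < c < d < e < f < g and write every simplex with vertices in increasing order. Then dim K = 2 and the simplices of K are:

  0-simplices (7): a, b, c, d, e, f, g
  1-simplices (18): ab, ac, ae, af, ag, bd, bf, bg, cd, ce, cf, cg, de, df, dg, ef, eg, fg
  2-simplices (12): abf, abg, ace, acf, aeg, bdf, bdg, cde, cdg, cfg, def, efg

giving chain groups C_0 ≅ Z^7, C_1 ≅ Z^18, C_2 ≅ Z^12.

∂_1: C_1 → C_0 maps an edge to its endpoints' difference, ∂[p,q] = q − p. For instance
  ∂cf = f − c.
The 7×18 boundary matrix has rank 6 and Smith normal form diag(1,1,1,1,1,1).

The boundary map ∂_2: C_2 → C_1 acts by ∂[p,q,r] = [q,r] − [p,r] + [p,q]. For instance
  ∂ace = ce − ae + ac,
  ∂cde = de − ce + cd.
This gives a 18×12 integer matrix of rank 12; reducing to Smith normal form yields diagonal entries (1,1,1,1,1,1,1,1,1,1,1,2).

Reading off H_k = ker ∂_k / im ∂_{k+1}:

  H_0: rank C_0 − rank ∂_1 = 7 − 6 = 1, and the invariant factors of ∂_1 are all 1, so H_0 = Z.
  H_1: rank ker ∂_1 − rank ∂_2 = (18 − 6) − 12 = 0, and ∂_2 has invariant factor 2 > 1, so H_1 = Z/2.
  H_2: rank ker ∂_2 − rank ∂_3 = (12 − 12) − 0 = 0, and there is no ∂_3, so H_2 = 0.

H_0 ≅ Z,  H_1 ≅ Z/2,  H_2 = 0.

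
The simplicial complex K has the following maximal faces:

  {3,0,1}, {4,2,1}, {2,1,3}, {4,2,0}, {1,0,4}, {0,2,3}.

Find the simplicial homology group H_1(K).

H_1 ≅ 0.

We work with the vertex ordering 0 < 1 < 2 < 3 < 4. The simplices of K, each written with vertices in increasing order, are:

  0-simplices (5): [0], [1], [2], [3], [4]
  1-simplices (9): [0,1], [0,2], [0,3], [0,4], [1,2], [1,3], [1,4], [2,3], [2,4]
  2-simplices (6): [0,1,3], [0,1,4], [0,2,3], [0,2,4], [1,2,3], [1,2,4]

giving chain groups C_0 ≅ Z^5, C_1 ≅ Z^9, C_2 ≅ Z^6.

∂_1: C_1 → C_0 maps an edge to its endpoints' difference, ∂[p,q] = q − p. For instance
  ∂[2,3] = [3] − [2].
The resulting 5×9 matrix has rank 4, and its Smith normal form has invariant factors (1,1,1,1).

∂_2: C_2 → C_1 maps a triangle to the signed sum of its edges. For instance
  ∂[1,2,3] = [2,3] − [1,3] + [1,2],
  ∂[0,1,4] = [1,4] − [0,4] + [0,1].
The resulting 9×6 matrix has rank 5, and its Smith normal form has invariant factors (1,1,1,1,1).

From H_k ≅ ker(∂_k) / im(∂_{k+1}) we obtain:

  H_1: rank ker ∂_1 − rank ∂_2 = (9 − 4) − 5 = 0, and the invariant factors of ∂_2 are all 1, so H_1 ≅ 0.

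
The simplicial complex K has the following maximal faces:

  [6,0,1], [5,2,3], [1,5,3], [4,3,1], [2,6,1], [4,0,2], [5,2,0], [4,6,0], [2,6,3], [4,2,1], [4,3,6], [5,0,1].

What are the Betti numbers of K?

b_0 = 1, b_1 = 0, b_2 = 0.

Fix the vertex order 0 < 1 < 2 < 3 < 4 < 5 < 6 and write every simplex with vertices in increasing order. Then dim K = 2 and the simplices of K are:

  0-simplices (7): [0], [1], [2], [3], [4], [5], [6]
  1-simplices (18): [0,1], [0,2], [0,4], [0,5], [0,6], [1,2], [1,3], [1,4], [1,5], [1,6], [2,3], [2,4], [2,5], [2,6], [3,4], [3,5], [3,6], [4,6]
  2-simplices (12): [0,1,5], [0,1,6], [0,2,4], [0,2,5], [0,4,6], [1,2,4], [1,2,6], [1,3,4], [1,3,5], [2,3,5], [2,3,6], [3,4,6]

so the chain groups are C_0 ≅ Z^7, C_1 ≅ Z^18, C_2 ≅ Z^12.

∂_1: C_1 → C_0 sends each edge [p,q] (with p < q) to q − p. For instance
  ∂[2,4] = [4] − [2].
The 7×18 boundary matrix has rank 6 and Smith normal form diag(1,1,1,1,1,1).

∂_2: C_2 → C_1 maps a triangle to the signed sum of its edges. For instance
  ∂[2,3,5] = [3,5] − [2,5] + [2,3],
  ∂[0,2,5] = [2,5] − [0,5] + [0,2].
The 18×12 boundary matrix has rank 12 and Smith normal form diag(1,1,1,1,1,1,1,1,1,1,1,2).

Reading off H_k = ker ∂_k / im ∂_{k+1}:

  H_0: rank C_0 − rank ∂_1 = 7 − 6 = 1, and the invariant factors of ∂_1 are all 1, so H_0 ≅ Z.
  H_1: rank ker ∂_1 − rank ∂_2 = (18 − 6) − 12 = 0, and ∂_2 has invariant factor 2 > 1, so H_1 ≅ Z/2.
  H_2: rank ker ∂_2 − rank ∂_3 = (12 − 12) − 0 = 0, and there is no ∂_3, so H_2 ≅ 0.

Hence the Betti numbers are b_0 = 1, b_1 = 0, b_2 = 0.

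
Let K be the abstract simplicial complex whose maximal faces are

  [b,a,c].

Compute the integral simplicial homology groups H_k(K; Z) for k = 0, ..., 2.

H_0 ≅ Z,  H_1 = 0,  H_2 = 0.

We work with the vertex ordering a < b < c. The simplices of K, each written with vertices in increasing order, are:

  0-simplices (3): a, b, c
  1-simplices (3): ab, ac, bc
  2-simplices (1): abc

so the chain groups are C_0 ≅ Z^3, C_1 ≅ Z^3, C_2 ≅ Z^1.

∂_1: C_1 → C_0 maps an edge to its endpoints' difference, ∂[p,q] = q − p. For instance
  ∂ac = c − a.
The 3×3 boundary matrix has rank 2 and Smith normal form diag(1,1).

∂_2: C_2 → C_1 acts by ∂[p,q,r] = [q,r] − [p,r] + [p,q]. For instance
  ∂abc = bc − ac + ab.
The 3×1 boundary matrix has rank 1 and Smith normal form diag(1).

Computing H_k = (kernel of ∂_k) / (image of ∂_{k+1}):

  H_0: rank C_0 − rank ∂_1 = 3 − 2 = 1, and the invariant factors of ∂_1 are all 1, so H_0 = Z.
  H_1: rank ker ∂_1 − rank ∂_2 = (3 − 2) − 1 = 0, and the invariant factors of ∂_2 are all 1, so H_1 = 0.
  H_2: rank ker ∂_2 − rank ∂_3 = (1 − 1) − 0 = 0, and there is no ∂_3, so H_2 = 0.

As a check, the Euler characteristic is 3 − 3 + 1 = 1, which agrees with 1 − 0 + 0 = 1.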